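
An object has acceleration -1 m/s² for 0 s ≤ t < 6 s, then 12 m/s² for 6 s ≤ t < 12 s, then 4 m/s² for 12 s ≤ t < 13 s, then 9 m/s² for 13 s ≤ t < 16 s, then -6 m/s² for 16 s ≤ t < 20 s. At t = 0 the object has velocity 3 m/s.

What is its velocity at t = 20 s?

Δv equals the area under the a-t graph; then v = v₀ + Δv.
0–6 s: -1 × 6 = -6 m/s
6–12 s: 12 × 6 = 72 m/s
12–13 s: 4 × 1 = 4 m/s
13–16 s: 9 × 3 = 27 m/s
16–20 s: -6 × 4 = -24 m/s
Δv = 73 m/s, so v(20) = 3 + (73) = 76 m/s.

76 m/s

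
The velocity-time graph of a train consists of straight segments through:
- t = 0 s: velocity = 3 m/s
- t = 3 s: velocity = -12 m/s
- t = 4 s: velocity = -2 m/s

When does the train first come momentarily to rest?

t = 0.6 s

v changes sign on 0–3 s (from 3 to -12); the graph is linear there, so v = 0 at t = 0 + (-3)·(3 − 0)/(-12 − 3) = 0.6 s.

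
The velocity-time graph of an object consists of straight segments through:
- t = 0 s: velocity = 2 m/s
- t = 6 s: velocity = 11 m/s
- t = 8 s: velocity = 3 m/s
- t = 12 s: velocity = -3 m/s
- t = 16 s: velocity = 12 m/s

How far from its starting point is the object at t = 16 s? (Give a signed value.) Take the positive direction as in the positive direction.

Displacement is the signed area under the v-t curve.
0–6 s: ½(2 + 11)(6) = 39 m
6–8 s: ½(11 + 3)(2) = 14 m
8–12 s: ½(3 + -3)(4) = 0 m
12–16 s: ½(-3 + 12)(4) = 18 m
Net displacement = 71 m

71 m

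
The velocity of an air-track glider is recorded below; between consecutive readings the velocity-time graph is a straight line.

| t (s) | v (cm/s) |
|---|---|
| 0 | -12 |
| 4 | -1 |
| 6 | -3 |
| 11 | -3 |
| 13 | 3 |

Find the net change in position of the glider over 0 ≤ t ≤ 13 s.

-45 cm

Net displacement equals the area under the velocity-time graph (areas below the axis count negative).
0–4 s: ½(-12 + -1)(4) = -26 cm
4–6 s: ½(-1 + -3)(2) = -4 cm
6–11 s: -3 × 5 = -15 cm
11–13 s: ½(-3 + 3)(2) = 0 cm
Net displacement = -45 cm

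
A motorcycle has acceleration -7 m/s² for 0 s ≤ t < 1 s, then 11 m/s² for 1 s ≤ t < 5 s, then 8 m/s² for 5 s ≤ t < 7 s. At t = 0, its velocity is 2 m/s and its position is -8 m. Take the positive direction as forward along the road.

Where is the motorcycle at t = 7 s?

On each constant-a segment, Δv = aΔt and Δx = v₀Δt + ½aΔt²; chain segment to segment.
0–1 s: v starts 2 m/s; Δx = 2·1 + ½·-7·1² = -1.5 m; v ends -5 m/s.
1–5 s: v starts -5 m/s; Δx = -5·4 + ½·11·4² = 68 m; v ends 39 m/s.
5–7 s: v starts 39 m/s; Δx = 39·2 + ½·8·2² = 94 m; v ends 55 m/s.
x(7) = -8 + Σ Δx = 152.5 m.

152.5 m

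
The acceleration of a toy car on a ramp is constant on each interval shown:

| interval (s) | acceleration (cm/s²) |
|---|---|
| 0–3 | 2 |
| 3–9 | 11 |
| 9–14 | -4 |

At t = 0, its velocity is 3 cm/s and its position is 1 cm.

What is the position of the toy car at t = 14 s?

596 cm

On each constant-a segment, Δv = aΔt and Δx = v₀Δt + ½aΔt²; chain segment to segment.
0–3 s: v starts 3 cm/s; Δx = 3·3 + ½·2·3² = 18 cm; v ends 9 cm/s.
3–9 s: v starts 9 cm/s; Δx = 9·6 + ½·11·6² = 252 cm; v ends 75 cm/s.
9–14 s: v starts 75 cm/s; Δx = 75·5 + ½·-4·5² = 325 cm; v ends 55 cm/s.
x(14) = 1 + Σ Δx = 596 cm.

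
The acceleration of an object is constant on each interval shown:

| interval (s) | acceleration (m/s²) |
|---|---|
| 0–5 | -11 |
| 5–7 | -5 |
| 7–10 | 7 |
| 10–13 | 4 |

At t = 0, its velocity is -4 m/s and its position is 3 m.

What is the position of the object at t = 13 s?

-584 m

On each constant-a segment, Δv = aΔt and Δx = v₀Δt + ½aΔt²; chain segment to segment.
0–5 s: v starts -4 m/s; Δx = -4·5 + ½·-11·5² = -157.5 m; v ends -59 m/s.
5–7 s: v starts -59 m/s; Δx = -59·2 + ½·-5·2² = -128 m; v ends -69 m/s.
7–10 s: v starts -69 m/s; Δx = -69·3 + ½·7·3² = -175.5 m; v ends -48 m/s.
10–13 s: v starts -48 m/s; Δx = -48·3 + ½·4·3² = -126 m; v ends -36 m/s.
x(13) = 3 + Σ Δx = -584 m.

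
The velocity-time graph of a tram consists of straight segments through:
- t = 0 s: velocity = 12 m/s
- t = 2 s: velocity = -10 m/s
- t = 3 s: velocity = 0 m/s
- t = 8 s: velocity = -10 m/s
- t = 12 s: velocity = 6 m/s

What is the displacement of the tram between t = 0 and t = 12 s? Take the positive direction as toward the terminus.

-36 m

Net displacement equals the area under the velocity-time graph (areas below the axis count negative).
0–2 s: ½(12 + -10)(2) = 2 m
2–3 s: ½(-10 + 0)(1) = -5 m
3–8 s: ½(0 + -10)(5) = -25 m
8–12 s: ½(-10 + 6)(4) = -8 m
Net displacement = -36 m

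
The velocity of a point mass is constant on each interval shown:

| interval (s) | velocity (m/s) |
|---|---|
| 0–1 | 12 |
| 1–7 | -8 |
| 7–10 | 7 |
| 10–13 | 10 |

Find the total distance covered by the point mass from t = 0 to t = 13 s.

Distance (not displacement) is the total path length: add the absolute areas under v-t.
0–1 s: |12| × 1 = 12 m
1–7 s: |-8| × 6 = 48 m
7–10 s: |7| × 3 = 21 m
10–13 s: |10| × 3 = 30 m
Total distance = 111 m

111 m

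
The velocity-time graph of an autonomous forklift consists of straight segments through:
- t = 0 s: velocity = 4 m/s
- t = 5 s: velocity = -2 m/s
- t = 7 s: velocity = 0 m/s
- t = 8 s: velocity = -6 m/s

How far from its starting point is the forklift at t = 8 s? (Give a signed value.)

0 m

Displacement is the signed area under the v-t curve.
0–5 s: ½(4 + -2)(5) = 5 m
5–7 s: ½(-2 + 0)(2) = -2 m
7–8 s: ½(0 + -6)(1) = -3 m
Net displacement = 0 m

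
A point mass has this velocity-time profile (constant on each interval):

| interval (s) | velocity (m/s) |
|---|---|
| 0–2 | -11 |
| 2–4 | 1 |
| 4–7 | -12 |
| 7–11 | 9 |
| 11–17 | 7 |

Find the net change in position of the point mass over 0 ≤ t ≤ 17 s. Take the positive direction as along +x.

Net displacement equals the area under the velocity-time graph (areas below the axis count negative).
0–2 s: -11 × 2 = -22 m
2–4 s: 1 × 2 = 2 m
4–7 s: -12 × 3 = -36 m
7–11 s: 9 × 4 = 36 m
11–17 s: 7 × 6 = 42 m
Net displacement = 22 m

22 m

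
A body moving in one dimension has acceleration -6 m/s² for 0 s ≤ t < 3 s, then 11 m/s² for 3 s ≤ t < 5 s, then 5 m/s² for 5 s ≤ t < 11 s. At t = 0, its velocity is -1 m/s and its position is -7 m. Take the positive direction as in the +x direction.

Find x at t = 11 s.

55 m

On each constant-a segment, Δv = aΔt and Δx = v₀Δt + ½aΔt²; chain segment to segment.
0–3 s: v starts -1 m/s; Δx = -1·3 + ½·-6·3² = -30 m; v ends -19 m/s.
3–5 s: v starts -19 m/s; Δx = -19·2 + ½·11·2² = -16 m; v ends 3 m/s.
5–11 s: v starts 3 m/s; Δx = 3·6 + ½·5·6² = 108 m; v ends 33 m/s.
x(11) = -7 + Σ Δx = 55 m.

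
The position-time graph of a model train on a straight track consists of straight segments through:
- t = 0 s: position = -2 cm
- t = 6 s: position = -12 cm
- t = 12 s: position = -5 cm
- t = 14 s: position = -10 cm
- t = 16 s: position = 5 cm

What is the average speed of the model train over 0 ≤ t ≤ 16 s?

2.3125 cm/s

Average speed = (total path length)/(elapsed time); on a piecewise-linear x-t graph the path length is Σ|Δx|.
0–6 s: |Δx| = |-12 − -2| = 10 cm
6–12 s: |Δx| = |-5 − -12| = 7 cm
12–14 s: |Δx| = |-10 − -5| = 5 cm
14–16 s: |Δx| = |5 − -10| = 15 cm
Total path = 37 cm; average speed = 37/16 = 2.3125 cm/s.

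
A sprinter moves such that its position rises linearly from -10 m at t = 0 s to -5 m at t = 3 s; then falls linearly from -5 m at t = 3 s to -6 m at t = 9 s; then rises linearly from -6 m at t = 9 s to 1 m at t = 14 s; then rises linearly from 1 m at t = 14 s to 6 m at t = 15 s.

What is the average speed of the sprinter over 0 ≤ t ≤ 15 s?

1.2 m/s

Average speed = (total path length)/(elapsed time); on a piecewise-linear x-t graph the path length is Σ|Δx|.
0–3 s: |Δx| = |-5 − -10| = 5 m
3–9 s: |Δx| = |-6 − -5| = 1 m
9–14 s: |Δx| = |1 − -6| = 7 m
14–15 s: |Δx| = |6 − 1| = 5 m
Total path = 18 m; average speed = 18/15 = 1.2 m/s.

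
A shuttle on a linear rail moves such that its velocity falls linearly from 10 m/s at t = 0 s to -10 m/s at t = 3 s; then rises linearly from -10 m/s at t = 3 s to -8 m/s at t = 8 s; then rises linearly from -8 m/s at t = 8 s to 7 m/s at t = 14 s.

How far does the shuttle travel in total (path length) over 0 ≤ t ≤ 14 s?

Total distance travelled is ∫|v| dt — sum the magnitudes of each area piece.
0–3 s: v = 0 at t = 1.5 s; triangle areas 7.5 + 7.5 = 15 m
3–8 s: |½(-10 + -8)(5)| = 45 m
8–14 s: v = 0 at t = 11.2 s; triangle areas 12.8 + 9.8 = 22.6 m
Total distance = 82.6 m

82.6 m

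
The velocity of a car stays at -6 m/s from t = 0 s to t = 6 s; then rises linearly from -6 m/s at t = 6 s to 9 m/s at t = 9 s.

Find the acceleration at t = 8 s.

Acceleration is the slope of the v-t graph on 6–9 s: (9 − -6)/(9 − 6) = 5 m/s².

5 m/s²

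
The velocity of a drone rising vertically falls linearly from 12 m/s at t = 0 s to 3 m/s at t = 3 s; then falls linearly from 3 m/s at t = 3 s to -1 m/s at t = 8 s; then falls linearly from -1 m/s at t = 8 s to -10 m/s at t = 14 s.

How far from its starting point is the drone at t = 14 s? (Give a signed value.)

Displacement is the signed area under the v-t curve.
0–3 s: ½(12 + 3)(3) = 22.5 m
3–8 s: ½(3 + -1)(5) = 5 m
8–14 s: ½(-1 + -10)(6) = -33 m
Net displacement = -5.5 m

-5.5 m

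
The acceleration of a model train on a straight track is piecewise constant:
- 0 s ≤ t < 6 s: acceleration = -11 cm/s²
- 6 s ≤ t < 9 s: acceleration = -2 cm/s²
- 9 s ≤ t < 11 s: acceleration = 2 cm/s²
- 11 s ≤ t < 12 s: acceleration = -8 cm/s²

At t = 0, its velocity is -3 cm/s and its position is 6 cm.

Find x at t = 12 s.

-647 cm

On each constant-a segment, Δv = aΔt and Δx = v₀Δt + ½aΔt²; chain segment to segment.
0–6 s: v starts -3 cm/s; Δx = -3·6 + ½·-11·6² = -216 cm; v ends -69 cm/s.
6–9 s: v starts -69 cm/s; Δx = -69·3 + ½·-2·3² = -216 cm; v ends -75 cm/s.
9–11 s: v starts -75 cm/s; Δx = -75·2 + ½·2·2² = -146 cm; v ends -71 cm/s.
11–12 s: v starts -71 cm/s; Δx = -71·1 + ½·-8·1² = -75 cm; v ends -79 cm/s.
x(12) = 6 + Σ Δx = -647 cm.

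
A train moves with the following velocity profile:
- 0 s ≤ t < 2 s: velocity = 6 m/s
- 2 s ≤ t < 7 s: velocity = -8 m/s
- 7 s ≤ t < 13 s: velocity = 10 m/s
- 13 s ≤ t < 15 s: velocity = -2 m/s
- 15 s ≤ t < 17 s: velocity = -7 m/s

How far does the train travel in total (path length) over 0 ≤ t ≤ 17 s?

130 m

Distance (not displacement) is the total path length: add the absolute areas under v-t.
0–2 s: |6| × 2 = 12 m
2–7 s: |-8| × 5 = 40 m
7–13 s: |10| × 6 = 60 m
13–15 s: |-2| × 2 = 4 m
15–17 s: |-7| × 2 = 14 m
Total distance = 130 m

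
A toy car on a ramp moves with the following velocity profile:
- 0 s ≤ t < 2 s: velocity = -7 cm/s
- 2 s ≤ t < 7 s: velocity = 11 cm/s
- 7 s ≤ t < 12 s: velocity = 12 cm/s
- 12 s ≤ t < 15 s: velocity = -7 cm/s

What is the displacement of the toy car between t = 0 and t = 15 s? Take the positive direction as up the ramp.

Net displacement equals the area under the velocity-time graph (areas below the axis count negative).
0–2 s: -7 × 2 = -14 cm
2–7 s: 11 × 5 = 55 cm
7–12 s: 12 × 5 = 60 cm
12–15 s: -7 × 3 = -21 cm
Net displacement = 80 cm

80 cm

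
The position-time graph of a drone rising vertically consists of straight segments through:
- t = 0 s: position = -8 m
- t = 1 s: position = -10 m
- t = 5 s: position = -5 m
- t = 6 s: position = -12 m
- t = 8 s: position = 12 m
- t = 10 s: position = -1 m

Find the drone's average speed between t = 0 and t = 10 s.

5.1 m/s

Average speed = (total path length)/(elapsed time); on a piecewise-linear x-t graph the path length is Σ|Δx|.
0–1 s: |Δx| = |-10 − -8| = 2 m
1–5 s: |Δx| = |-5 − -10| = 5 m
5–6 s: |Δx| = |-12 − -5| = 7 m
6–8 s: |Δx| = |12 − -12| = 24 m
8–10 s: |Δx| = |-1 − 12| = 13 m
Total path = 51 m; average speed = 51/10 = 5.1 m/s.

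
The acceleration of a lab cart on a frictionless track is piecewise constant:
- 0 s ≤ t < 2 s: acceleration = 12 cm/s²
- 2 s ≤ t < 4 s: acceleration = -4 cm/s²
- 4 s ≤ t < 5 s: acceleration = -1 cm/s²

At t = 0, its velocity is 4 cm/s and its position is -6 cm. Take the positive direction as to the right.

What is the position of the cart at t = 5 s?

93.5 cm

On each constant-a segment, Δv = aΔt and Δx = v₀Δt + ½aΔt²; chain segment to segment.
0–2 s: v starts 4 cm/s; Δx = 4·2 + ½·12·2² = 32 cm; v ends 28 cm/s.
2–4 s: v starts 28 cm/s; Δx = 28·2 + ½·-4·2² = 48 cm; v ends 20 cm/s.
4–5 s: v starts 20 cm/s; Δx = 20·1 + ½·-1·1² = 19.5 cm; v ends 19 cm/s.
x(5) = -6 + Σ Δx = 93.5 cm.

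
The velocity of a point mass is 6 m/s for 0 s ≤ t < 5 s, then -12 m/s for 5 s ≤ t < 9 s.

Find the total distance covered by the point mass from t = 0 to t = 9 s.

Total distance travelled is ∫|v| dt — sum the magnitudes of each area piece.
0–5 s: |6| × 5 = 30 m
5–9 s: |-12| × 4 = 48 m
Total distance = 78 m

78 m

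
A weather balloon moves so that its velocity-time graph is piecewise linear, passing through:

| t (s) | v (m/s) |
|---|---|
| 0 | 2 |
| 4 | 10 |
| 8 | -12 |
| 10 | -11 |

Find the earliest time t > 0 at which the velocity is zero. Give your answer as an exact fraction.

t = 64/11 s

v changes sign on 4–8 s (from 10 to -12); the graph is linear there, so v = 0 at t = 4 + (-10)·(8 − 4)/(-12 − 10) = 64/11 s.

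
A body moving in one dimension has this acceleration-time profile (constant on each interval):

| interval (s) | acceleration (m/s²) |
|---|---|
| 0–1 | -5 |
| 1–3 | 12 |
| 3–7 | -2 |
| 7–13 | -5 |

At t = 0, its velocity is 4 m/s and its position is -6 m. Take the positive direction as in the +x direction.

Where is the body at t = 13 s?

On each constant-a segment, Δv = aΔt and Δx = v₀Δt + ½aΔt²; chain segment to segment.
0–1 s: v starts 4 m/s; Δx = 4·1 + ½·-5·1² = 1.5 m; v ends -1 m/s.
1–3 s: v starts -1 m/s; Δx = -1·2 + ½·12·2² = 22 m; v ends 23 m/s.
3–7 s: v starts 23 m/s; Δx = 23·4 + ½·-2·4² = 76 m; v ends 15 m/s.
7–13 s: v starts 15 m/s; Δx = 15·6 + ½·-5·6² = 0 m; v ends -15 m/s.
x(13) = -6 + Σ Δx = 93.5 m.

93.5 m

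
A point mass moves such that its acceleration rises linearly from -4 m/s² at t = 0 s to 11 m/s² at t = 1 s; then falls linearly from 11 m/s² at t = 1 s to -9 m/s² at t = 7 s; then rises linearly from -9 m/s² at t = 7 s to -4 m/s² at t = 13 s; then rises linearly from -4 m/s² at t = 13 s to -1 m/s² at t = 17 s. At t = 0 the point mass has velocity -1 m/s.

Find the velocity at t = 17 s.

Δv equals the area under the a-t graph; then v = v₀ + Δv.
0–1 s: ½(-4 + 11)(1) = 3.5 m/s
1–7 s: ½(11 + -9)(6) = 6 m/s
7–13 s: ½(-9 + -4)(6) = -39 m/s
13–17 s: ½(-4 + -1)(4) = -10 m/s
Δv = -39.5 m/s, so v(17) = -1 + (-39.5) = -40.5 m/s.

-40.5 m/s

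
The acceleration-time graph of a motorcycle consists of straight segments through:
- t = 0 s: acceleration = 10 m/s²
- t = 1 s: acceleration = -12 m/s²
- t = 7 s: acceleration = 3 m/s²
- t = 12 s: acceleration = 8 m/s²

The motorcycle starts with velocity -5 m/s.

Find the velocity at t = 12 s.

-5.5 m/s

Δv equals the area under the a-t graph; then v = v₀ + Δv.
0–1 s: ½(10 + -12)(1) = -1 m/s
1–7 s: ½(-12 + 3)(6) = -27 m/s
7–12 s: ½(3 + 8)(5) = 27.5 m/s
Δv = -0.5 m/s, so v(12) = -5 + (-0.5) = -5.5 m/s.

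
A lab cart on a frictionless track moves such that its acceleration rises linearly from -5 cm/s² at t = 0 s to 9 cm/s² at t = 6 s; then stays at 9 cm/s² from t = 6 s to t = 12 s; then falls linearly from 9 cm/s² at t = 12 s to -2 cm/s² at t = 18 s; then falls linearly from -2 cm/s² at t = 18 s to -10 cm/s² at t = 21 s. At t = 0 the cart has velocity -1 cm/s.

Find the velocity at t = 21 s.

Δv equals the area under the a-t graph; then v = v₀ + Δv.
0–6 s: ½(-5 + 9)(6) = 12 cm/s
6–12 s: 9 × 6 = 54 cm/s
12–18 s: ½(9 + -2)(6) = 21 cm/s
18–21 s: ½(-2 + -10)(3) = -18 cm/s
Δv = 69 cm/s, so v(21) = -1 + (69) = 68 cm/s.

68 cm/s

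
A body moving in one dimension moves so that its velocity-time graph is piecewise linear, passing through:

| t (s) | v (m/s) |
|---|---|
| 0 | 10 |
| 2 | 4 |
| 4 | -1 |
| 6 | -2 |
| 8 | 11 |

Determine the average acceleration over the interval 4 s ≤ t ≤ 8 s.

3 m/s²

Average acceleration = Δv/Δt = (11 − -1)/(8 − 4) = 3 m/s².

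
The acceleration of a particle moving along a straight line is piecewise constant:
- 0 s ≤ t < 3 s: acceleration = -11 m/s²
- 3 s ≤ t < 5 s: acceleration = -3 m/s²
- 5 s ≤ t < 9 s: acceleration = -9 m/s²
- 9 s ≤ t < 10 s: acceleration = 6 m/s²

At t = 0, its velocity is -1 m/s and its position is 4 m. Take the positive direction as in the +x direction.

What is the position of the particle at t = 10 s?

-427.5 m

On each constant-a segment, Δv = aΔt and Δx = v₀Δt + ½aΔt²; chain segment to segment.
0–3 s: v starts -1 m/s; Δx = -1·3 + ½·-11·3² = -52.5 m; v ends -34 m/s.
3–5 s: v starts -34 m/s; Δx = -34·2 + ½·-3·2² = -74 m; v ends -40 m/s.
5–9 s: v starts -40 m/s; Δx = -40·4 + ½·-9·4² = -232 m; v ends -76 m/s.
9–10 s: v starts -76 m/s; Δx = -76·1 + ½·6·1² = -73 m; v ends -70 m/s.
x(10) = 4 + Σ Δx = -427.5 m.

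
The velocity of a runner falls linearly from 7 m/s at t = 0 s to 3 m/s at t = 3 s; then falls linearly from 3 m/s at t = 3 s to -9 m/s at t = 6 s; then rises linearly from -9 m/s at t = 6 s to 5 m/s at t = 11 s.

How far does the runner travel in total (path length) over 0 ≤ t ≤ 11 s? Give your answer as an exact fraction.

Distance (not displacement) is the total path length: add the absolute areas under v-t.
0–3 s: |½(7 + 3)(3)| = 15 m
3–6 s: v = 0 at t = 3.75 s; triangle areas 1.125 + 10.125 = 11.25 m
6–11 s: v = 0 at t = 129/14 s; triangle areas 405/28 + 125/28 = 265/14 m
Total distance = 1265/28 m

1265/28 m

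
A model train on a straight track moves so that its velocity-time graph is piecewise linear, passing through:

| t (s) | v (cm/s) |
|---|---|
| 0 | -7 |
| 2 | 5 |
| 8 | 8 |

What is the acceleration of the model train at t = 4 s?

0.5 cm/s²

Acceleration is the slope of the v-t graph on 2–8 s: (8 − 5)/(8 − 2) = 0.5 cm/s².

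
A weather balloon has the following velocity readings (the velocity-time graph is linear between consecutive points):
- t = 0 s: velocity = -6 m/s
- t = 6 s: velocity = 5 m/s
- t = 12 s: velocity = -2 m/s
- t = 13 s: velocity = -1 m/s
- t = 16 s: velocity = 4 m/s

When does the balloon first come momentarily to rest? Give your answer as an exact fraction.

t = 36/11 s

v changes sign on 0–6 s (from -6 to 5); the graph is linear there, so v = 0 at t = 0 + (6)·(6 − 0)/(5 − -6) = 36/11 s.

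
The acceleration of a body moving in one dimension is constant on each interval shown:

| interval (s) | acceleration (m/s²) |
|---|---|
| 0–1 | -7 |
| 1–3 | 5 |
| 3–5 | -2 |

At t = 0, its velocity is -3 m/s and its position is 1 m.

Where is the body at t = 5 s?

-19.5 m

On each constant-a segment, Δv = aΔt and Δx = v₀Δt + ½aΔt²; chain segment to segment.
0–1 s: v starts -3 m/s; Δx = -3·1 + ½·-7·1² = -6.5 m; v ends -10 m/s.
1–3 s: v starts -10 m/s; Δx = -10·2 + ½·5·2² = -10 m; v ends 0 m/s.
3–5 s: v starts 0 m/s; Δx = 0·2 + ½·-2·2² = -4 m; v ends -4 m/s.
x(5) = 1 + Σ Δx = -19.5 m.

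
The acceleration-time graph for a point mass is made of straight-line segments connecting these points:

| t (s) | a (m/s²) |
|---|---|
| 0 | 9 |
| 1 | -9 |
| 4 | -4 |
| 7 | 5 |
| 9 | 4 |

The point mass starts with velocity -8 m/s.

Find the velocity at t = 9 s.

Δv equals the area under the a-t graph; then v = v₀ + Δv.
0–1 s: ½(9 + -9)(1) = 0 m/s
1–4 s: ½(-9 + -4)(3) = -19.5 m/s
4–7 s: ½(-4 + 5)(3) = 1.5 m/s
7–9 s: ½(5 + 4)(2) = 9 m/s
Δv = -9 m/s, so v(9) = -8 + (-9) = -17 m/s.

-17 m/s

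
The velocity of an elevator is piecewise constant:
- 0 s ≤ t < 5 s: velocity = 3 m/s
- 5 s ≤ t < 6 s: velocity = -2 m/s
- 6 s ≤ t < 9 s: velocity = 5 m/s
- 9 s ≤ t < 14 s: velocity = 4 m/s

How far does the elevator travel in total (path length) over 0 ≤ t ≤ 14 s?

Total distance travelled is ∫|v| dt — sum the magnitudes of each area piece.
0–5 s: |3| × 5 = 15 m
5–6 s: |-2| × 1 = 2 m
6–9 s: |5| × 3 = 15 m
9–14 s: |4| × 5 = 20 m
Total distance = 52 m

52 m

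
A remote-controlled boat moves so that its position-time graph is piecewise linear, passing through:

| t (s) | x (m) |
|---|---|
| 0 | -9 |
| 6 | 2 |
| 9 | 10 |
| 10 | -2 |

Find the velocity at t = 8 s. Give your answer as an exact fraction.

8/3 m/s

Velocity is the slope of the x-t graph on 6–9 s: (10 − 2)/(9 − 6) = 8/3 m/s.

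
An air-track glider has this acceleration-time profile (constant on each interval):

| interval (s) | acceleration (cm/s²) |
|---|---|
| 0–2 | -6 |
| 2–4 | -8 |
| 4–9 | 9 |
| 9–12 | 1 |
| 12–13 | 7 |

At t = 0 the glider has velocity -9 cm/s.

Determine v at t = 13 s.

Δv equals the area under the a-t graph; then v = v₀ + Δv.
0–2 s: -6 × 2 = -12 cm/s
2–4 s: -8 × 2 = -16 cm/s
4–9 s: 9 × 5 = 45 cm/s
9–12 s: 1 × 3 = 3 cm/s
12–13 s: 7 × 1 = 7 cm/s
Δv = 27 cm/s, so v(13) = -9 + (27) = 18 cm/s.

18 cm/s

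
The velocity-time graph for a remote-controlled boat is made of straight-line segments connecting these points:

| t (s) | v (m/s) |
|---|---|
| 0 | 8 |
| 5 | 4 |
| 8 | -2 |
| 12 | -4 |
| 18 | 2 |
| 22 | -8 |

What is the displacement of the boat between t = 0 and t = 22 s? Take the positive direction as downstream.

Displacement is the signed area under the v-t curve.
0–5 s: ½(8 + 4)(5) = 30 m
5–8 s: ½(4 + -2)(3) = 3 m
8–12 s: ½(-2 + -4)(4) = -12 m
12–18 s: ½(-4 + 2)(6) = -6 m
18–22 s: ½(2 + -8)(4) = -12 m
Net displacement = 3 m

3 m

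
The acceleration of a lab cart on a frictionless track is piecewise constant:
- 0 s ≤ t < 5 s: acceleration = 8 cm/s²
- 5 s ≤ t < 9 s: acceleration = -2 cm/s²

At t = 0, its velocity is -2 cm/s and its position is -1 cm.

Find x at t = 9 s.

On each constant-a segment, Δv = aΔt and Δx = v₀Δt + ½aΔt²; chain segment to segment.
0–5 s: v starts -2 cm/s; Δx = -2·5 + ½·8·5² = 90 cm; v ends 38 cm/s.
5–9 s: v starts 38 cm/s; Δx = 38·4 + ½·-2·4² = 136 cm; v ends 30 cm/s.
x(9) = -1 + Σ Δx = 225 cm.

225 cm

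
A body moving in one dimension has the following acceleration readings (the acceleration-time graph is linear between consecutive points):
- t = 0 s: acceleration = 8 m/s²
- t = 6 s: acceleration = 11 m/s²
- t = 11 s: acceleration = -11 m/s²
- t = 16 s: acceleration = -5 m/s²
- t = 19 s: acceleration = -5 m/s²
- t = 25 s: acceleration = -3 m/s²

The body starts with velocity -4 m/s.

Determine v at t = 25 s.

Δv equals the area under the a-t graph; then v = v₀ + Δv.
0–6 s: ½(8 + 11)(6) = 57 m/s
6–11 s: ½(11 + -11)(5) = 0 m/s
11–16 s: ½(-11 + -5)(5) = -40 m/s
16–19 s: -5 × 3 = -15 m/s
19–25 s: ½(-5 + -3)(6) = -24 m/s
Δv = -22 m/s, so v(25) = -4 + (-22) = -26 m/s.

-26 m/s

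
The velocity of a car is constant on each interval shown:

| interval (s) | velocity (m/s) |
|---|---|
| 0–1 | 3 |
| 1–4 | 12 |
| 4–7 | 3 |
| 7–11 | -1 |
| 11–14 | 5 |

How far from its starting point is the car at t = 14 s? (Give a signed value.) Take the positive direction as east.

Net displacement equals the area under the velocity-time graph (areas below the axis count negative).
0–1 s: 3 × 1 = 3 m
1–4 s: 12 × 3 = 36 m
4–7 s: 3 × 3 = 9 m
7–11 s: -1 × 4 = -4 m
11–14 s: 5 × 3 = 15 m
Net displacement = 59 m

59 m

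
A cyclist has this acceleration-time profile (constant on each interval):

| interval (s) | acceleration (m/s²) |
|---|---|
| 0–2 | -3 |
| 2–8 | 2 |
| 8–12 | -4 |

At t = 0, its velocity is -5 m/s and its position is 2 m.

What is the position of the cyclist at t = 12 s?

-72 m

On each constant-a segment, Δv = aΔt and Δx = v₀Δt + ½aΔt²; chain segment to segment.
0–2 s: v starts -5 m/s; Δx = -5·2 + ½·-3·2² = -16 m; v ends -11 m/s.
2–8 s: v starts -11 m/s; Δx = -11·6 + ½·2·6² = -30 m; v ends 1 m/s.
8–12 s: v starts 1 m/s; Δx = 1·4 + ½·-4·4² = -28 m; v ends -15 m/s.
x(12) = 2 + Σ Δx = -72 m.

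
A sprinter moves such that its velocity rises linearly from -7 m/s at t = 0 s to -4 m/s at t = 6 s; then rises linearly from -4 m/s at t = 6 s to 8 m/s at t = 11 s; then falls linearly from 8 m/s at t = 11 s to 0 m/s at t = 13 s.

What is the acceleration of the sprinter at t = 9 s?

2.4 m/s²

Acceleration is the slope of the v-t graph on 6–11 s: (8 − -4)/(11 − 6) = 2.4 m/s².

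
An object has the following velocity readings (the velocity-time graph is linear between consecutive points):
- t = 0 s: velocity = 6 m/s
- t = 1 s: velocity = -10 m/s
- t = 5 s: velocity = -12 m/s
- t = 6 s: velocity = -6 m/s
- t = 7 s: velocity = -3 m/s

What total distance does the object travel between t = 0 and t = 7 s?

61.75 m

Total distance travelled is ∫|v| dt — sum the magnitudes of each area piece.
0–1 s: v = 0 at t = 0.375 s; triangle areas 1.125 + 3.125 = 4.25 m
1–5 s: |½(-10 + -12)(4)| = 44 m
5–6 s: |½(-12 + -6)(1)| = 9 m
6–7 s: |½(-6 + -3)(1)| = 4.5 m
Total distance = 61.75 m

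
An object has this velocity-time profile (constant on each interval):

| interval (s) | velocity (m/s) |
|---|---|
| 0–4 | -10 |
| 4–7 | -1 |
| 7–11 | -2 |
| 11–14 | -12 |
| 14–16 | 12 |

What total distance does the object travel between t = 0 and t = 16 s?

Total distance travelled is ∫|v| dt — sum the magnitudes of each area piece.
0–4 s: |-10| × 4 = 40 m
4–7 s: |-1| × 3 = 3 m
7–11 s: |-2| × 4 = 8 m
11–14 s: |-12| × 3 = 36 m
14–16 s: |12| × 2 = 24 m
Total distance = 111 m

111 m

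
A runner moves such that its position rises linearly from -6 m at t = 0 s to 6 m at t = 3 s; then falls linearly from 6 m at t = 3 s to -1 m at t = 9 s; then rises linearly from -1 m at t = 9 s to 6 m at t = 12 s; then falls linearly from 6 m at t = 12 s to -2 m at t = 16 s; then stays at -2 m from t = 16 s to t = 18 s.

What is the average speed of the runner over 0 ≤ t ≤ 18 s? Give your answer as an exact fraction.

Average speed = (total path length)/(elapsed time); on a piecewise-linear x-t graph the path length is Σ|Δx|.
0–3 s: |Δx| = |6 − -6| = 12 m
3–9 s: |Δx| = |-1 − 6| = 7 m
9–12 s: |Δx| = |6 − -1| = 7 m
12–16 s: |Δx| = |-2 − 6| = 8 m
16–18 s: |Δx| = |-2 − -2| = 0 m
Total path = 34 m; average speed = 34/18 = 17/9 m/s.

17/9 m/s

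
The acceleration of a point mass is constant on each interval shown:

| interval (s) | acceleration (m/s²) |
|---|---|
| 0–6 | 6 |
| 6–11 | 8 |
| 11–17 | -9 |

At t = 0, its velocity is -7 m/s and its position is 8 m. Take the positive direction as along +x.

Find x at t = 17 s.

571 m

On each constant-a segment, Δv = aΔt and Δx = v₀Δt + ½aΔt²; chain segment to segment.
0–6 s: v starts -7 m/s; Δx = -7·6 + ½·6·6² = 66 m; v ends 29 m/s.
6–11 s: v starts 29 m/s; Δx = 29·5 + ½·8·5² = 245 m; v ends 69 m/s.
11–17 s: v starts 69 m/s; Δx = 69·6 + ½·-9·6² = 252 m; v ends 15 m/s.
x(17) = 8 + Σ Δx = 571 m.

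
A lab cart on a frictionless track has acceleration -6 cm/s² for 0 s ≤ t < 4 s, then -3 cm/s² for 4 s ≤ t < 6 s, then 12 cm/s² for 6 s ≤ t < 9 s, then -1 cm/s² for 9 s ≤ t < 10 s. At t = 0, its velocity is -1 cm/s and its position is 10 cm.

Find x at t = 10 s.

On each constant-a segment, Δv = aΔt and Δx = v₀Δt + ½aΔt²; chain segment to segment.
0–4 s: v starts -1 cm/s; Δx = -1·4 + ½·-6·4² = -52 cm; v ends -25 cm/s.
4–6 s: v starts -25 cm/s; Δx = -25·2 + ½·-3·2² = -56 cm; v ends -31 cm/s.
6–9 s: v starts -31 cm/s; Δx = -31·3 + ½·12·3² = -39 cm; v ends 5 cm/s.
9–10 s: v starts 5 cm/s; Δx = 5·1 + ½·-1·1² = 4.5 cm; v ends 4 cm/s.
x(10) = 10 + Σ Δx = -132.5 cm.

-132.5 cm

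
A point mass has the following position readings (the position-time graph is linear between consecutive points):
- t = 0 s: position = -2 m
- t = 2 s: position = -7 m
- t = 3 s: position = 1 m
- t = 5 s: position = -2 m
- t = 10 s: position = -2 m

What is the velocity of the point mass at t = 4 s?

Velocity is the slope of the x-t graph on 3–5 s: (-2 − 1)/(5 − 3) = -1.5 m/s.

-1.5 m/s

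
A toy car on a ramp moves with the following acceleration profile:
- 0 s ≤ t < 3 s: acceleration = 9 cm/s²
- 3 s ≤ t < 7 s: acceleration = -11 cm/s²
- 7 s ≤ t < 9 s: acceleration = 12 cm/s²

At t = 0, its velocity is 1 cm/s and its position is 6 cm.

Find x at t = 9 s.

On each constant-a segment, Δv = aΔt and Δx = v₀Δt + ½aΔt²; chain segment to segment.
0–3 s: v starts 1 cm/s; Δx = 1·3 + ½·9·3² = 43.5 cm; v ends 28 cm/s.
3–7 s: v starts 28 cm/s; Δx = 28·4 + ½·-11·4² = 24 cm; v ends -16 cm/s.
7–9 s: v starts -16 cm/s; Δx = -16·2 + ½·12·2² = -8 cm; v ends 8 cm/s.
x(9) = 6 + Σ Δx = 65.5 cm.

65.5 cm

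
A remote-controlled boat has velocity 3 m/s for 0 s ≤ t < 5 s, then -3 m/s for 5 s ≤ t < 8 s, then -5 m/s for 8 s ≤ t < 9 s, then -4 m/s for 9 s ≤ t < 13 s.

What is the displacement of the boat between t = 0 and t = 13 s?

Net displacement equals the area under the velocity-time graph (areas below the axis count negative).
0–5 s: 3 × 5 = 15 m
5–8 s: -3 × 3 = -9 m
8–9 s: -5 × 1 = -5 m
9–13 s: -4 × 4 = -16 m
Net displacement = -15 m

-15 m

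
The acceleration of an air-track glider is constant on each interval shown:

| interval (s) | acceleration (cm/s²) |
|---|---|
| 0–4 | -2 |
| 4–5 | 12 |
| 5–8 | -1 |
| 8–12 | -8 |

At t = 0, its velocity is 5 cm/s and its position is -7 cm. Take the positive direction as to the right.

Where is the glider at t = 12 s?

On each constant-a segment, Δv = aΔt and Δx = v₀Δt + ½aΔt²; chain segment to segment.
0–4 s: v starts 5 cm/s; Δx = 5·4 + ½·-2·4² = 4 cm; v ends -3 cm/s.
4–5 s: v starts -3 cm/s; Δx = -3·1 + ½·12·1² = 3 cm; v ends 9 cm/s.
5–8 s: v starts 9 cm/s; Δx = 9·3 + ½·-1·3² = 22.5 cm; v ends 6 cm/s.
8–12 s: v starts 6 cm/s; Δx = 6·4 + ½·-8·4² = -40 cm; v ends -26 cm/s.
x(12) = -7 + Σ Δx = -17.5 cm.

-17.5 cm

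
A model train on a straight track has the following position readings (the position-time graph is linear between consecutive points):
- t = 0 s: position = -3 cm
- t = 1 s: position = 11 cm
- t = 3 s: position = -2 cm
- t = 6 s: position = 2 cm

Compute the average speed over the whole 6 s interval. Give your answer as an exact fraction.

Average speed = (total path length)/(elapsed time); on a piecewise-linear x-t graph the path length is Σ|Δx|.
0–1 s: |Δx| = |11 − -3| = 14 cm
1–3 s: |Δx| = |-2 − 11| = 13 cm
3–6 s: |Δx| = |2 − -2| = 4 cm
Total path = 31 cm; average speed = 31/6 = 31/6 cm/s.

31/6 cm/s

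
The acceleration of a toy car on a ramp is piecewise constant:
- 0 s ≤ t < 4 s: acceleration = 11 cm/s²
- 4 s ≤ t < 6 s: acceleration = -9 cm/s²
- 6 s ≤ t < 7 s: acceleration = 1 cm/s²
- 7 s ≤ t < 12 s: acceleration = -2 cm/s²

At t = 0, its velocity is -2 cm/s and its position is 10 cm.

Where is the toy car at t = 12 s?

On each constant-a segment, Δv = aΔt and Δx = v₀Δt + ½aΔt²; chain segment to segment.
0–4 s: v starts -2 cm/s; Δx = -2·4 + ½·11·4² = 80 cm; v ends 42 cm/s.
4–6 s: v starts 42 cm/s; Δx = 42·2 + ½·-9·2² = 66 cm; v ends 24 cm/s.
6–7 s: v starts 24 cm/s; Δx = 24·1 + ½·1·1² = 24.5 cm; v ends 25 cm/s.
7–12 s: v starts 25 cm/s; Δx = 25·5 + ½·-2·5² = 100 cm; v ends 15 cm/s.
x(12) = 10 + Σ Δx = 280.5 cm.

280.5 cm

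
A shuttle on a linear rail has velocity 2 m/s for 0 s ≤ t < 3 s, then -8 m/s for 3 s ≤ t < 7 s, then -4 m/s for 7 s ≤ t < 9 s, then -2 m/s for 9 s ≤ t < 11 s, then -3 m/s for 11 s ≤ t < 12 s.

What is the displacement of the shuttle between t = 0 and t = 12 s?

Net displacement equals the area under the velocity-time graph (areas below the axis count negative).
0–3 s: 2 × 3 = 6 m
3–7 s: -8 × 4 = -32 m
7–9 s: -4 × 2 = -8 m
9–11 s: -2 × 2 = -4 m
11–12 s: -3 × 1 = -3 m
Net displacement = -41 m

-41 m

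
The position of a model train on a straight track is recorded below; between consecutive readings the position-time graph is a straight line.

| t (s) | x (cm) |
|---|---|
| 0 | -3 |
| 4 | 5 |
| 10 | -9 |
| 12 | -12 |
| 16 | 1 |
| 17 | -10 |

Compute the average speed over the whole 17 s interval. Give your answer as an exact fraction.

49/17 cm/s

Average speed = (total path length)/(elapsed time); on a piecewise-linear x-t graph the path length is Σ|Δx|.
0–4 s: |Δx| = |5 − -3| = 8 cm
4–10 s: |Δx| = |-9 − 5| = 14 cm
10–12 s: |Δx| = |-12 − -9| = 3 cm
12–16 s: |Δx| = |1 − -12| = 13 cm
16–17 s: |Δx| = |-10 − 1| = 11 cm
Total path = 49 cm; average speed = 49/17 = 49/17 cm/s.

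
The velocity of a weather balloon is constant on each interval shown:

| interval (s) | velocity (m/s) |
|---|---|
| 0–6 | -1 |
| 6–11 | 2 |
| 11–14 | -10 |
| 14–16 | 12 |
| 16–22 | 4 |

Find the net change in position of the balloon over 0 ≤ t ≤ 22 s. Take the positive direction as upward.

Displacement is the signed area under the v-t curve.
0–6 s: -1 × 6 = -6 m
6–11 s: 2 × 5 = 10 m
11–14 s: -10 × 3 = -30 m
14–16 s: 12 × 2 = 24 m
16–22 s: 4 × 6 = 24 m
Net displacement = 22 m

22 m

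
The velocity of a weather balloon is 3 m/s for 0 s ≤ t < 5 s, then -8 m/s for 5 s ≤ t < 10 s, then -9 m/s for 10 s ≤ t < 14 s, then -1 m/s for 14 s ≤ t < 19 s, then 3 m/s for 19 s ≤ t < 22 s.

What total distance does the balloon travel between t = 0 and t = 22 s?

Total distance travelled is ∫|v| dt — sum the magnitudes of each area piece.
0–5 s: |3| × 5 = 15 m
5–10 s: |-8| × 5 = 40 m
10–14 s: |-9| × 4 = 36 m
14–19 s: |-1| × 5 = 5 m
19–22 s: |3| × 3 = 9 m
Total distance = 105 m

105 m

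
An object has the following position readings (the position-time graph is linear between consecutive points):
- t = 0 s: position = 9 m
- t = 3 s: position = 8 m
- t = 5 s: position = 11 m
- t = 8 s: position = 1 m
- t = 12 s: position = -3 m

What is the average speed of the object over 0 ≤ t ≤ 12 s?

Average speed = (total path length)/(elapsed time); on a piecewise-linear x-t graph the path length is Σ|Δx|.
0–3 s: |Δx| = |8 − 9| = 1 m
3–5 s: |Δx| = |11 − 8| = 3 m
5–8 s: |Δx| = |1 − 11| = 10 m
8–12 s: |Δx| = |-3 − 1| = 4 m
Total path = 18 m; average speed = 18/12 = 1.5 m/s.

1.5 m/s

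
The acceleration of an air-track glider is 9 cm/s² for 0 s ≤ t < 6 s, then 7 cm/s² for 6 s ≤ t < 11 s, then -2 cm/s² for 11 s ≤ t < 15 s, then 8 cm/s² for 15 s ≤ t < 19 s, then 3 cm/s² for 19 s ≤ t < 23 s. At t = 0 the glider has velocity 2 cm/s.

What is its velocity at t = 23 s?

127 cm/s

Δv equals the area under the a-t graph; then v = v₀ + Δv.
0–6 s: 9 × 6 = 54 cm/s
6–11 s: 7 × 5 = 35 cm/s
11–15 s: -2 × 4 = -8 cm/s
15–19 s: 8 × 4 = 32 cm/s
19–23 s: 3 × 4 = 12 cm/s
Δv = 125 cm/s, so v(23) = 2 + (125) = 127 cm/s.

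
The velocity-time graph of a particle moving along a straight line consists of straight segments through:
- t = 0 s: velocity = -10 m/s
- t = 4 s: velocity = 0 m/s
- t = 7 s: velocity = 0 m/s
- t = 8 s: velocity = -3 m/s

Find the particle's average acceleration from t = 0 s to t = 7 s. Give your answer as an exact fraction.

10/7 m/s²

Average acceleration = Δv/Δt = (0 − -10)/(7 − 0) = 10/7 m/s².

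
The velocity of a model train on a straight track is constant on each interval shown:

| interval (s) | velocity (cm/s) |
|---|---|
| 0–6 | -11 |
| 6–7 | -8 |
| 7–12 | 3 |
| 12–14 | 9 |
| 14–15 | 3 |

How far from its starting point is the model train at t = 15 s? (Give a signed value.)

-38 cm

Net displacement equals the area under the velocity-time graph (areas below the axis count negative).
0–6 s: -11 × 6 = -66 cm
6–7 s: -8 × 1 = -8 cm
7–12 s: 3 × 5 = 15 cm
12–14 s: 9 × 2 = 18 cm
14–15 s: 3 × 1 = 3 cm
Net displacement = -38 cm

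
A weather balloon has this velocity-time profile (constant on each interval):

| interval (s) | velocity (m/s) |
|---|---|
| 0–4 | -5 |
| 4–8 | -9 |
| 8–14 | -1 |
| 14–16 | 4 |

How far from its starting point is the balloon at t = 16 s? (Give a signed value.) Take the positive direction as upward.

-54 m

Displacement is the signed area under the v-t curve.
0–4 s: -5 × 4 = -20 m
4–8 s: -9 × 4 = -36 m
8–14 s: -1 × 6 = -6 m
14–16 s: 4 × 2 = 8 m
Net displacement = -54 m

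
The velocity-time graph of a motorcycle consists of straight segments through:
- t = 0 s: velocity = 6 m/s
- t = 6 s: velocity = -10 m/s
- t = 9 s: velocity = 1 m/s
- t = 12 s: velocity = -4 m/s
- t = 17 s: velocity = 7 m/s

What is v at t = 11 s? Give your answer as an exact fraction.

On 9–12 s the graph is linear from 1 to -4 m/s: v(11) = 1 + (-4 − 1)·(11 − 9)/(12 − 9) = -7/3 m/s.

-7/3 m/s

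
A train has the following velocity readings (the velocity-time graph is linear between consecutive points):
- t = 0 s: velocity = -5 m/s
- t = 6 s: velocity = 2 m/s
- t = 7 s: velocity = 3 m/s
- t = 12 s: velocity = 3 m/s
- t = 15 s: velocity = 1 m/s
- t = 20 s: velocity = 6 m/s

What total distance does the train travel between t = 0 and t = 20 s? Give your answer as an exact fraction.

374/7 m

Total distance travelled is ∫|v| dt — sum the magnitudes of each area piece.
0–6 s: v = 0 at t = 30/7 s; triangle areas 75/7 + 12/7 = 87/7 m
6–7 s: |½(2 + 3)(1)| = 2.5 m
7–12 s: |3| × 5 = 15 m
12–15 s: |½(3 + 1)(3)| = 6 m
15–20 s: |½(1 + 6)(5)| = 17.5 m
Total distance = 374/7 m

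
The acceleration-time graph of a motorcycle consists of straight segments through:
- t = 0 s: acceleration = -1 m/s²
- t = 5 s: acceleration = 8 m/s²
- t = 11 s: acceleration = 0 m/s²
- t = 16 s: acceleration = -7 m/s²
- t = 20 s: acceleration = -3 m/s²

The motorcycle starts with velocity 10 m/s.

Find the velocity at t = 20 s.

14 m/s

Δv equals the area under the a-t graph; then v = v₀ + Δv.
0–5 s: ½(-1 + 8)(5) = 17.5 m/s
5–11 s: ½(8 + 0)(6) = 24 m/s
11–16 s: ½(0 + -7)(5) = -17.5 m/s
16–20 s: ½(-7 + -3)(4) = -20 m/s
Δv = 4 m/s, so v(20) = 10 + (4) = 14 m/s.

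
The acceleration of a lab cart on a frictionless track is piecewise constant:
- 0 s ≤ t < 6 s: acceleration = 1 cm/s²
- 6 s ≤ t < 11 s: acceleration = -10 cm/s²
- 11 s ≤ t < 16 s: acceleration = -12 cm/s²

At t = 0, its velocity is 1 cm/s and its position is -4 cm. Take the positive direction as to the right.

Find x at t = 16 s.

On each constant-a segment, Δv = aΔt and Δx = v₀Δt + ½aΔt²; chain segment to segment.
0–6 s: v starts 1 cm/s; Δx = 1·6 + ½·1·6² = 24 cm; v ends 7 cm/s.
6–11 s: v starts 7 cm/s; Δx = 7·5 + ½·-10·5² = -90 cm; v ends -43 cm/s.
11–16 s: v starts -43 cm/s; Δx = -43·5 + ½·-12·5² = -365 cm; v ends -103 cm/s.
x(16) = -4 + Σ Δx = -435 cm.

-435 cm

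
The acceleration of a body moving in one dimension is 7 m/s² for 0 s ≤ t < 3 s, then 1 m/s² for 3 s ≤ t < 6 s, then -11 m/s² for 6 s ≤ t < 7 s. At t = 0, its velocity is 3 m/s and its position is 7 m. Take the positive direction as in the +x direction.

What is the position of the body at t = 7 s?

145.5 m

On each constant-a segment, Δv = aΔt and Δx = v₀Δt + ½aΔt²; chain segment to segment.
0–3 s: v starts 3 m/s; Δx = 3·3 + ½·7·3² = 40.5 m; v ends 24 m/s.
3–6 s: v starts 24 m/s; Δx = 24·3 + ½·1·3² = 76.5 m; v ends 27 m/s.
6–7 s: v starts 27 m/s; Δx = 27·1 + ½·-11·1² = 21.5 m; v ends 16 m/s.
x(7) = 7 + Σ Δx = 145.5 m.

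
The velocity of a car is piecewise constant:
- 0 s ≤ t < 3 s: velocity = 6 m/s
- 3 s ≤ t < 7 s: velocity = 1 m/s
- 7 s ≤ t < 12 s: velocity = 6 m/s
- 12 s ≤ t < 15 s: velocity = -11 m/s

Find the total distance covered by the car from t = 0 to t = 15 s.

85 m

Total distance travelled is ∫|v| dt — sum the magnitudes of each area piece.
0–3 s: |6| × 3 = 18 m
3–7 s: |1| × 4 = 4 m
7–12 s: |6| × 5 = 30 m
12–15 s: |-11| × 3 = 33 m
Total distance = 85 m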